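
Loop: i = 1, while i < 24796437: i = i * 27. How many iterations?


i multiplies by 27 each step:
i = 1 -> 27 -> 729 -> 19683 -> 531441 -> 14348907 -> 387420489 (stop)
Iterations = ceil(log_27(24796437)) = 6


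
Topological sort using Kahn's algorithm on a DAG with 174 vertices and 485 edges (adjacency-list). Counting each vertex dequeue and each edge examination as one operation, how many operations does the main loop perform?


Kahn's algorithm:
  1. Compute in-degrees: O(V + E)
  2. Process queue: each vertex dequeued once (O(V))
     each edge examined once (O(E))
Total = V + E = 174 + 485 = 659


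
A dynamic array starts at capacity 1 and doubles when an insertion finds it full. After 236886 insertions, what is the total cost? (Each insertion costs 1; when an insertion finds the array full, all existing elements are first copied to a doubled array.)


Insertion cost: 236886 (one per element)
Resizes occur just before inserting elements 2, 3, 5, 9, ...
Elements copied at each resize: 1 + 2 + 4 + 8 + 16 + 32 + 64 + 128 + 256 + 512 + 1024 + 2048 + 4096 + 8192 + 16384 + 32768 + 65536 + 131072
Sum of copies = 262143 (geometric series: 2^k - 1)
Total = 236886 + 262143 = 499029


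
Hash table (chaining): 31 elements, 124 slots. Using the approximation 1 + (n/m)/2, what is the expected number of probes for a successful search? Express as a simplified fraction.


Computing expected probes:
alpha = 31/124
= 1 + alpha/2
= 1 + 31/(2*124)
= (2*124 + 31) / (2*124)
= 279/248 = 9/8


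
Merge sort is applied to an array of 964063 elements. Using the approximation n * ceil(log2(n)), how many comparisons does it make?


Merge sort divides the array into halves recursively.
Number of levels = ceil(log2(964063)) = 20
At each level, approximately n = 964063 comparisons are needed for merging.
Total comparisons ~ n * ceil(log2(n)) = 964063 * 20 = 19281260


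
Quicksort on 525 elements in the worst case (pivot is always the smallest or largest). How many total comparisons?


In the worst case, each partition step picks the worst pivot:
  Partition 1: 524 comparisons (n-1 elements to compare)
  Partition 2: 523 comparisons
  Partition 3: 522 comparisons
  Partition 4: 521 comparisons
  Partition 5: 520 comparisons
  ...
  Last partition: 0 comparisons
Total = (n-1) + (n-2) + ... + 1 + 0 = n*(n-1)/2
= 525*524/2 = 137550


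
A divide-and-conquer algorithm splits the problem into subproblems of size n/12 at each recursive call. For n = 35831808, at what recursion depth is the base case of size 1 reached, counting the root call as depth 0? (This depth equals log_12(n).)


At each depth, the problem size is divided by 12:
  Depth 0: problem size = 35831808
  Depth 1: problem size = 2985984
  Depth 2: problem size = 248832
  Depth 3: problem size = 20736
  Depth 4: problem size = 1728
  Depth 5: problem size = 144
  Depth 6: problem size = 12
  Depth 7: problem size = 1 (base case)
The base case is reached at depth log_12(35831808) = 7 (the tree has 8 levels counting depth 0, but the depth asked for is 7).
Recursion depth = 7


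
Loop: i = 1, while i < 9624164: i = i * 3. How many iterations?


i multiplies by 3 each step:
i = 1 -> 3 -> 9 -> 27 -> 81 -> 243 -> 729 -> 2187 -> 6561 -> 19683 -> 59049 -> 177147 -> 531441 -> 1594323 -> 4782969 -> 14348907 (stop)
Iterations = ceil(log_3(9624164)) = 15


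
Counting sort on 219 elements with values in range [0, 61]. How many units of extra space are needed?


Output array size: 219 (to store sorted result)
Count array size: 62 (one slot per possible value, range 0 to 61)
Total extra space = 219 + 62 = 281


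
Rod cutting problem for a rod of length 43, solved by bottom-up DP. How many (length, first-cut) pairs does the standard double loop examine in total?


For each subproblem length i = 1..43, the inner loop considers i possible first cuts.
Total = 1 + 2 + ... + 43
= 43*(43+1)/2
= 43*44/2 = 946


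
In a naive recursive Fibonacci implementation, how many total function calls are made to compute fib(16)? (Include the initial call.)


Let C(m) = total calls to evaluate fib(m). Then C(0)=C(1)=1, and
C(m) = 1 + C(m-1) + C(m-2) for m >= 2.
Build the table (each entry = 1 + previous two):
  C(0) = 1
  C(1) = 1
  C(2) = 1 + 1 + 1 = 3
  C(3) = 1 + 3 + 1 = 5
  C(4) = 1 + 5 + 3 = 9
  C(5) = 1 + 9 + 5 = 15
  C(6) = 1 + 15 + 9 = 25
  C(7) = 1 + 25 + 15 = 41
  C(8) = 1 + 41 + 25 = 67
  C(9) = 1 + 67 + 41 = 109
  C(10) = 1 + 109 + 67 = 177
  C(11) = 1 + 177 + 109 = 287
  C(12) = 1 + 287 + 177 = 465
  C(13) = 1 + 465 + 287 = 753
  C(14) = 1 + 753 + 465 = 1219
  C(15) = 1 + 1219 + 753 = 1973
  C(16) = 1 + 1973 + 1219 = 3193
Total calls for fib(16) = 3193


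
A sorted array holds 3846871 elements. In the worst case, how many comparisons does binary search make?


Halving sequence: 3846871 -> 1923435 -> 961717 -> 480858 -> 240429 -> 120214 -> 60107 -> 30053 -> 15026 -> 7513 -> 3756 -> 1878 -> 939 -> 469 -> 234 -> 117 -> 58 -> 29 -> 14 -> 7 -> 3 -> 1
Number of halvings = 21
Max comparisons = 21 + 1 = 22


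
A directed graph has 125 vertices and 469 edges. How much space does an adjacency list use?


Adjacency list: one list head per vertex + one entry per edge
Vertex heads: 125
Edge entries: 469
Total = 125 + 469 = 594


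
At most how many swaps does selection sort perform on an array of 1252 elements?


Each of the 1251 passes places one element in its final position.
Pass 1: swap minimum into position 0
Pass 2: swap minimum of remaining into position 1
...
Pass 1251: last two elements, one swap
Maximum swaps = 1252 - 1 = 1251


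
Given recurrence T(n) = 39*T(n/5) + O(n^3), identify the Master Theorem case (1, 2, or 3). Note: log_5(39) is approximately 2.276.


Master Theorem parameters: a=39, b=5, c=3
log_b(a) = 2.276
Compare b^c with a: 5^3 = 125 > 39, so c > log_b(a).
Comparing c=3 vs log_b(a)=2.276:
3 > 2.276 => Case 3
Result: T(n) = O(n^3)
Master Theorem case = 3


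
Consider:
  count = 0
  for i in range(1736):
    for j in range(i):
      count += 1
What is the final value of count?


For each i, the inner loop runs i times:
  i=0: inner runs 0 times
  i=1: inner runs 1 time
  i=2: inner runs 2 times
  i=3: inner runs 3 times
  i=4: inner runs 4 times
  i=5: inner runs 5 times
  i=6: inner runs 6 times
  i=7: inner runs 7 times
  ...
Total = 0 + 1 + 2 + ... + 1735 = 1736*(1736-1)/2 = 1505980


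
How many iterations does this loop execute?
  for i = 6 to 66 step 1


The loop variable i takes values starting at 6 and increments by 1 each iteration.
Sequence: i = 6, 7, 8, 9, 10, 11, 12, 13, 14, ...
The upper bound 66 is inclusive, so the count is floor((last - first) / step) + 1:
floor((66 - 6) / 1) + 1 = floor(60/1) + 1 = 60 + 1 = 61


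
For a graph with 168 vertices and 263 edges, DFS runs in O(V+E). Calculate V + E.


A full DFS traversal visits each vertex once and examines each edge once.
V = 168
E = 263
Sum = 168 + 263 = 431


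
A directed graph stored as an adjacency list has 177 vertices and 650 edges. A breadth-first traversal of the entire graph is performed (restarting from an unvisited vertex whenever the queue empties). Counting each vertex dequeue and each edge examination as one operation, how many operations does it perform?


A full BFS traversal dequeues each vertex once and examines each edge once.
Vertex visits: 177
Edge visits: 650
V + E = 177 + 650 = 827


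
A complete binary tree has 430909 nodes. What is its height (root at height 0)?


In a complete binary tree, level k holds nodes 2^k .. 2^(k+1)-1 (1-indexed).
Height = floor(log2(n)) = floor(log2(430909)) = 18
Check: 2^18 = 262144 <= 430909 < 524288 = 2^19


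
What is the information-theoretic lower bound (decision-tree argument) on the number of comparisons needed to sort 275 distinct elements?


A binary decision tree of height h has at most 2^h leaves and needs at least n! of them, so h >= ceil(log2(n!)).
275! is far too large to multiply out, so use Stirling's series:
  ln(n!) ~ n ln n - n + (1/2) ln(2 pi n) + 1/(12n)  (error below 1/(360 n^3), negligible here)
  ln(275) = 5.6167711
  n ln n = 275 * 5.6167711 = 1544.6121
  (1/2) ln(2 pi * 275) = (1/2) ln(1727.8760) = 3.7273
  1/(12*275) = 0.0003
  ln(275!) ~ 1544.6121 - 275 + 3.7273 + 0.0003 = 1273.3397
Convert to base 2: log2(275!) = 1273.3397 / ln 2 = 1273.3397 / 0.69314718 = 1837.0409
ceil(1837.0409) = 1838


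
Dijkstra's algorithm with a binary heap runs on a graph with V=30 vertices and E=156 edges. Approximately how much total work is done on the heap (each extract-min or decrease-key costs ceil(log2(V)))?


Dijkstra with a binary heap: each vertex is extracted once, each edge may relax once.
Each heap operation costs O(log V).
V + E = 30 + 156 = 186
ceil(log2(30)) = 5 (since 2^4 = 16 < 30 <= 32 = 2^5)
Total heap work = (V+E) * ceil(log2(V)) = 186 * 5 = 930


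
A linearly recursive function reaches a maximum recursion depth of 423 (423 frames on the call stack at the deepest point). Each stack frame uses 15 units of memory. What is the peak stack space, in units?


Maximum recursion depth = 423 frames
Memory per frame = 15 units
Total stack space = depth * frame_size
= 423 * 15 = 6345


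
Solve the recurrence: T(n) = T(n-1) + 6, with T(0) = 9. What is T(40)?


Unrolling the recurrence:
T(40) = T(39) + 6
       = T(38) + 6 + 6
       = T(37) + 6*3
       ...
       = T(0) + 6*40
       = 9 + 240 = 249


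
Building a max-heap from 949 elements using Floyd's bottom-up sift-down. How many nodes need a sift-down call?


In a heap of 949 elements (0-indexed array):
  Last element index: 948
  Parent of last element: floor((948 - 1) / 2) = 473
  Internal nodes: indices 0 to 473
  Count = floor(949/2) = 474


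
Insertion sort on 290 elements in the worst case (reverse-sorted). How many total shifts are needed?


In the worst case (reverse-sorted), each element shifts past all previous:
  Element 1: 1 shifts
  Element 2: 2 shifts
  Element 3: 3 shifts
  Element 4: 4 shifts
  Element 5: 5 shifts
  ...
  Element 289: 289 shifts
Total = 1 + 2 + ... + 289
= 290*(290-1)/2 = 41905


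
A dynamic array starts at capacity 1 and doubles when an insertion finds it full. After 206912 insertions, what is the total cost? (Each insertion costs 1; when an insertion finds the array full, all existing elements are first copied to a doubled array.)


Insertion cost: 206912 (one per element)
Resizes occur just before inserting elements 2, 3, 5, 9, ...
Elements copied at each resize: 1 + 2 + 4 + 8 + 16 + 32 + 64 + 128 + 256 + 512 + 1024 + 2048 + 4096 + 8192 + 16384 + 32768 + 65536 + 131072
Sum of copies = 262143 (geometric series: 2^k - 1)
Total = 206912 + 262143 = 469055


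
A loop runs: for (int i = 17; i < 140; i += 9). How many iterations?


Loop starts at i = 17, increments by 9, stops when i >= 140.
Number of iterations = ceil((140 - 17) / 9)
= ceil(123 / 9)
= 14


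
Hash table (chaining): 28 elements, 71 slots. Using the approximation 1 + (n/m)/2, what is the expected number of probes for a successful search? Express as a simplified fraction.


Computing expected probes:
alpha = 28/71
= 1 + alpha/2
= 1 + 28/(2*71)
= (2*71 + 28) / (2*71)
= 170/142 = 85/71


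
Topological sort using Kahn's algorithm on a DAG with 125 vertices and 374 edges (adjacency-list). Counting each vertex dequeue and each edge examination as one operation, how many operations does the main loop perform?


Kahn's algorithm:
  1. Compute in-degrees: O(V + E)
  2. Process queue: each vertex dequeued once (O(V))
     each edge examined once (O(E))
Total = V + E = 125 + 374 = 499


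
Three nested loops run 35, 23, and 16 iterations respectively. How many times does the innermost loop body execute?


Loop 1 (outermost): 35 iterations
Loop 2 (middle): 23 iterations per outer
Loop 3 (innermost): 16 iterations per middle
Total = 35 * 23 * 16 = 12880


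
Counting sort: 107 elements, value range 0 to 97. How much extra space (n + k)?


n = 107 (output array)
k = 98 (count array for 98 distinct values)
Extra space = 107 + 98 = 205


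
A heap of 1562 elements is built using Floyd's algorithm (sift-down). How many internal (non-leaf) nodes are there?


Leaf nodes occupy roughly half the array.
Sift-down is called for each internal node, starting from the last one.
Internal nodes = floor(n/2) = floor(1562/2) = 781


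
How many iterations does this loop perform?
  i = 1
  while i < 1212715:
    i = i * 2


The loop variable doubles each iteration:
i = 1 -> 2 -> 4 -> 8 -> 16 -> 32 -> 64 -> 128 -> 256 -> 512 -> 1024 -> 2048 -> 4096 -> 8192 -> 16384 -> 32768 -> 65536 -> 131072 -> 262144 -> 524288 -> 1048576 -> 2097152 (stop, 2097152 >= 1212715)
Number of doublings = ceil(log2(1212715)) = 21


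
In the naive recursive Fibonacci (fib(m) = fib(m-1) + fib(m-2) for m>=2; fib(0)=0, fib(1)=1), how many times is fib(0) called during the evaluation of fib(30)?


Let N(m) = number of times fib(m) is called while evaluating fib(30).
N(30) = 1 (the initial call).
N(29) = 1 (only fib(30) calls it).
For 1 <= m <= 28: fib(m) is called by fib(m+1) and fib(m+2), so
  N(m) = N(m+1) + N(m+2).
fib(0) is called only by fib(2), so N(0) = N(2).
Walk down from m=30:
  N(30)=1, N(29)=1, N(28)=2, N(27)=3, N(26)=5, N(25)=8, N(24)=13, N(23)=21, N(22)=34, N(21)=55, N(20)=89, N(19)=144, N(18)=233, N(17)=377, N(16)=610, N(15)=987, N(14)=1597, N(13)=2584, N(12)=4181, N(11)=6765, N(10)=10946, N(9)=17711, N(8)=28657, N(7)=46368, N(6)=75025, N(5)=121393, N(4)=196418, N(3)=317811, N(2)=514229, N(1)=832040, N(0)=N(2)=514229
N(0) = 514229


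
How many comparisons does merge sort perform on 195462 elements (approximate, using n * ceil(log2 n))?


Recursion depth: ceil(log2(195462)) = 18
Each recursion level merges n = 195462 elements
Total = 195462 * 18 = 3518316


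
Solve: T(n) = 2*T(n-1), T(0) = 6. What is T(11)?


Unrolling:
T(11) = 2*T(10) = 2^2*T(9) = ... = 2^11*T(0)
= 2^11 * 6
= 2048 * 6 = 12288


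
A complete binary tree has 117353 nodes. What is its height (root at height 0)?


In a complete binary tree, level k holds nodes 2^k .. 2^(k+1)-1 (1-indexed).
Height = floor(log2(n)) = floor(log2(117353)) = 16
Check: 2^16 = 65536 <= 117353 < 131072 = 2^17


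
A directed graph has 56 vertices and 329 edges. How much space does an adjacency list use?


Adjacency list: one list head per vertex + one entry per edge
Vertex heads: 56
Edge entries: 329
Total = 56 + 329 = 385


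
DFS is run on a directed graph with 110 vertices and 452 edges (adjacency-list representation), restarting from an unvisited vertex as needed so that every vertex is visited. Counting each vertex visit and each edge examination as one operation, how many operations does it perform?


A full DFS traversal processes each vertex exactly once (push/pop on stack).
Each directed edge is examined once.
V = 110, E = 452
V + E = 562


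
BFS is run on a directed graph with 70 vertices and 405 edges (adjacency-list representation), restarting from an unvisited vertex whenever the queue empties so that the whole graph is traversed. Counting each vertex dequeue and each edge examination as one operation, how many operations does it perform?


A full BFS traversal dequeues each vertex exactly once and examines each directed edge exactly once.
V = 70 (vertex processing cost)
E = 405 (edge examination cost)
Total operations proportional to V + E = 70 + 405 = 475


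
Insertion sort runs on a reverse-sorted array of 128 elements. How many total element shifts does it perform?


Sum of shifts = 1 + 2 + 3 + ... + 127
= 128 * 127 / 2
= 16256 / 2
= 8128


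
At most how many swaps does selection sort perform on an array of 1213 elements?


Each of the 1212 passes places one element in its final position.
Pass 1: swap minimum into position 0
Pass 2: swap minimum of remaining into position 1
...
Pass 1212: last two elements, one swap
Maximum swaps = 1213 - 1 = 1212


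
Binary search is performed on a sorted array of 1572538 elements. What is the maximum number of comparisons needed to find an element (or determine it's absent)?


Binary search halves the search space each comparison:
  Step 1: search space = 1572538 -> 786269
  Step 2: search space = 786269 -> 393134
  Step 3: search space = 393134 -> 196567
  Step 4: search space = 196567 -> 98283
  Step 5: search space = 98283 -> 49141
  Step 6: search space = 49141 -> 24570
  Step 7: search space = 24570 -> 12285
  Step 8: search space = 12285 -> 6142
  Step 9: search space = 6142 -> 3071
  Step 10: search space = 3071 -> 1535
  Step 11: search space = 1535 -> 767
  Step 12: search space = 767 -> 383
  Step 13: search space = 383 -> 191
  Step 14: search space = 191 -> 95
  Step 15: search space = 95 -> 47
  Step 16: search space = 47 -> 23
  Step 17: search space = 23 -> 11
  Step 18: search space = 11 -> 5
  Step 19: search space = 5 -> 2
  Step 20: search space = 2 -> 1
  Step 21: search space = 1 (final check)
Maximum comparisons = floor(log2(1572538)) + 1 = 20 + 1 = 21


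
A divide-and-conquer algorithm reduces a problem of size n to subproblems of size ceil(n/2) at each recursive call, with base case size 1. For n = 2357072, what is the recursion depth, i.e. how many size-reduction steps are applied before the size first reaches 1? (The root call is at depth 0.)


Each step divides the size by 2 (rounding up); after k steps the size is ceil(n/2^k), which equals 1 exactly when 2^k >= n.
So the depth is the smallest k with 2^k >= 2357072, i.e. ceil(log_2(2357072)).
2^21 = 2097152 < 2357072 <= 4194304 = 2^22
Recursion depth = 22


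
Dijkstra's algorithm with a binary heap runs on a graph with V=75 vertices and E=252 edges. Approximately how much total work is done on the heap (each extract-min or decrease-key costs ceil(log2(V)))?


Dijkstra with a binary heap: each vertex is extracted once, each edge may relax once.
Each heap operation costs O(log V).
V + E = 75 + 252 = 327
ceil(log2(75)) = 7 (since 2^6 = 64 < 75 <= 128 = 2^7)
Total heap work = (V+E) * ceil(log2(V)) = 327 * 7 = 2289


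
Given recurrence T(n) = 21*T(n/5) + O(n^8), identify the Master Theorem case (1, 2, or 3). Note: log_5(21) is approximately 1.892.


Master Theorem parameters: a=21, b=5, c=8
log_b(a) = 1.892
Compare b^c with a: 5^8 = 390625 > 21, so c > log_b(a).
Comparing c=8 vs log_b(a)=1.892:
8 > 1.892 => Case 3
Result: T(n) = O(n^8)
Master Theorem case = 3


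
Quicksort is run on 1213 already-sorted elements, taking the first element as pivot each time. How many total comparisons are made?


Sum of comparisons per partition:
1212 + 1211 + ... + 1 + 0
= 1213 * (1213 - 1) / 2
= 1213 * 1212 / 2
= 735078


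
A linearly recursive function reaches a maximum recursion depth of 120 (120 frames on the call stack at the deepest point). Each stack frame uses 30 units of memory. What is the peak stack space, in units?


Maximum recursion depth = 120 frames
Memory per frame = 30 units
Total stack space = depth * frame_size
= 120 * 30 = 3600


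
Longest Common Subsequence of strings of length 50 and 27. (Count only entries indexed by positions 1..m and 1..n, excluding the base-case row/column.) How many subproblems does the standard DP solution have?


DP table indexed by positions in both strings.
First string: 50 positions
Second string: 27 positions
Total = 50 * 27 = 1350


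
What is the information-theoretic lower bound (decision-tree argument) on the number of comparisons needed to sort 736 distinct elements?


A binary decision tree of height h has at most 2^h leaves and needs at least n! of them, so h >= ceil(log2(n!)).
736! is far too large to multiply out, so use Stirling's series:
  ln(n!) ~ n ln n - n + (1/2) ln(2 pi n) + 1/(12n)  (error below 1/(360 n^3), negligible here)
  ln(736) = 6.6012301
  n ln n = 736 * 6.6012301 = 4858.5054
  (1/2) ln(2 pi * 736) = (1/2) ln(4624.4244) = 4.2196
  1/(12*736) = 0.0001
  ln(736!) ~ 4858.5054 - 736 + 4.2196 + 0.0001 = 4126.7251
Convert to base 2: log2(736!) = 4126.7251 / ln 2 = 4126.7251 / 0.69314718 = 5953.6058
ceil(5953.6058) = 5954


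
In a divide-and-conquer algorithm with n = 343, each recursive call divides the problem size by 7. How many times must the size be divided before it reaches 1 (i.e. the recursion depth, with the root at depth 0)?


Number of divisions = log_7(343)
Sizes: 343 -> 49 -> 7 -> 1 (3 divisions)
Recursion depth = 3


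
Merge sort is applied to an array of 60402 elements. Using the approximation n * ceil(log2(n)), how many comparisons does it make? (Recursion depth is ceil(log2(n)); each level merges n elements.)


Merge sort divides the array into halves recursively.
Number of levels = ceil(log2(60402)) = 16
At each level, approximately n = 60402 comparisons are needed for merging.
Total comparisons ~ n * ceil(log2(n)) = 60402 * 16 = 966432


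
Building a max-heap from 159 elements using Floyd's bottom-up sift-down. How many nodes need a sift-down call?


In a heap of 159 elements (0-indexed array):
  Last element index: 158
  Parent of last element: floor((158 - 1) / 2) = 78
  Internal nodes: indices 0 to 78
  Count = floor(159/2) = 79


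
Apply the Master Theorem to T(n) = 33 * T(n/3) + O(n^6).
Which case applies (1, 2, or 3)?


The Master Theorem: T(n) = a*T(n/b) + O(n^c)
  a = 33, b = 3, c = 6
log_b(a) = log_3(33) ~ 3.183
Compare b^c with a: 3^6 = 729 > 33, so c > log_b(a).
Since c > log_b(a), Case 3 applies.
T(n) = O(n^6)
Master Theorem case = 3


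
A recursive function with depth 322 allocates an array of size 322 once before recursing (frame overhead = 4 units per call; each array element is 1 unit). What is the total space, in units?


Array allocation: 322 units (allocated once)
Stack frames: 322 deep * 4 per frame = 1288 units
Total = 322 + 1288 = 1610


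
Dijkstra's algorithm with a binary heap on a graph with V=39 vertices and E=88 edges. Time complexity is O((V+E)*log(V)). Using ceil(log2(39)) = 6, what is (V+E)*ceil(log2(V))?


Dijkstra with a binary heap: each vertex is extracted once, each edge may relax once.
Each heap operation costs O(log V).
V + E = 39 + 88 = 127
ceil(log2(39)) = 6 (since 2^5 = 32 < 39 <= 64 = 2^6)
Total heap work = (V+E) * ceil(log2(V)) = 127 * 6 = 762


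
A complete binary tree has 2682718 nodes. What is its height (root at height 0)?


In a complete binary tree, level k holds nodes 2^k .. 2^(k+1)-1 (1-indexed).
Height = floor(log2(n)) = floor(log2(2682718)) = 21
Check: 2^21 = 2097152 <= 2682718 < 4194304 = 2^22


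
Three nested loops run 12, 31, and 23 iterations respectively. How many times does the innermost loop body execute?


Loop 1 (outermost): 12 iterations
Loop 2 (middle): 31 iterations per outer
Loop 3 (innermost): 23 iterations per middle
Total = 12 * 31 * 23 = 8556


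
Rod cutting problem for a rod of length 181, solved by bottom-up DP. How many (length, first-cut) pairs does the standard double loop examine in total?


For each subproblem length i = 1..181, the inner loop considers i possible first cuts.
Total = 1 + 2 + ... + 181
= 181*(181+1)/2
= 181*182/2 = 16471


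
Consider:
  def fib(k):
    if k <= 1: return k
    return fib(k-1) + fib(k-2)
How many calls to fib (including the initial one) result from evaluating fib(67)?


Let C(m) = total calls to evaluate fib(m). Then C(0)=C(1)=1, and
C(m) = 1 + C(m-1) + C(m-2) for m >= 2.
Build the table (each entry = 1 + previous two):
  C(0) = 1
  C(1) = 1
  C(2) = 1 + 1 + 1 = 3
  C(3) = 1 + 3 + 1 = 5
  C(4) = 1 + 5 + 3 = 9
  C(5) = 1 + 9 + 5 = 15
  C(6) = 1 + 15 + 9 = 25
  C(7) = 1 + 25 + 15 = 41
  C(8) = 1 + 41 + 25 = 67
  C(9) = 1 + 67 + 41 = 109
  C(10) = 1 + 109 + 67 = 177
  C(11) = 1 + 177 + 109 = 287
  C(12) = 1 + 287 + 177 = 465
  C(13) = 1 + 465 + 287 = 753
  C(14) = 1 + 753 + 465 = 1219
  C(15) = 1 + 1219 + 753 = 1973
  C(16) = 1 + 1973 + 1219 = 3193
  C(17) = 1 + 3193 + 1973 = 5167
  C(18) = 1 + 5167 + 3193 = 8361
  C(19) = 1 + 8361 + 5167 = 13529
  C(20) = 1 + 13529 + 8361 = 21891
  C(21) = 1 + 21891 + 13529 = 35421
  C(22) = 1 + 35421 + 21891 = 57313
  C(23) = 1 + 57313 + 35421 = 92735
  C(24) = 1 + 92735 + 57313 = 150049
  C(25) = 1 + 150049 + 92735 = 242785
  C(26) = 1 + 242785 + 150049 = 392835
  C(27) = 1 + 392835 + 242785 = 635621
  C(28) = 1 + 635621 + 392835 = 1028457
  C(29) = 1 + 1028457 + 635621 = 1664079
  C(30) = 1 + 1664079 + 1028457 = 2692537
  C(31) = 1 + 2692537 + 1664079 = 4356617
  C(32) = 1 + 4356617 + 2692537 = 7049155
  C(33) = 1 + 7049155 + 4356617 = 11405773
  C(34) = 1 + 11405773 + 7049155 = 18454929
  C(35) = 1 + 18454929 + 11405773 = 29860703
  C(36) = 1 + 29860703 + 18454929 = 48315633
  C(37) = 1 + 48315633 + 29860703 = 78176337
  C(38) = 1 + 78176337 + 48315633 = 126491971
  C(39) = 1 + 126491971 + 78176337 = 204668309
  C(40) = 1 + 204668309 + 126491971 = 331160281
  C(41) = 1 + 331160281 + 204668309 = 535828591
  C(42) = 1 + 535828591 + 331160281 = 866988873
  C(43) = 1 + 866988873 + 535828591 = 1402817465
  C(44) = 1 + 1402817465 + 866988873 = 2269806339
  C(45) = 1 + 2269806339 + 1402817465 = 3672623805
  C(46) = 1 + 3672623805 + 2269806339 = 5942430145
  C(47) = 1 + 5942430145 + 3672623805 = 9615053951
  C(48) = 1 + 9615053951 + 5942430145 = 15557484097
  C(49) = 1 + 15557484097 + 9615053951 = 25172538049
  C(50) = 1 + 25172538049 + 15557484097 = 40730022147
  C(51) = 1 + 40730022147 + 25172538049 = 65902560197
  C(52) = 1 + 65902560197 + 40730022147 = 106632582345
  C(53) = 1 + 106632582345 + 65902560197 = 172535142543
  C(54) = 1 + 172535142543 + 106632582345 = 279167724889
  C(55) = 1 + 279167724889 + 172535142543 = 451702867433
  C(56) = 1 + 451702867433 + 279167724889 = 730870592323
  C(57) = 1 + 730870592323 + 451702867433 = 1182573459757
  C(58) = 1 + 1182573459757 + 730870592323 = 1913444052081
  C(59) = 1 + 1913444052081 + 1182573459757 = 3096017511839
  C(60) = 1 + 3096017511839 + 1913444052081 = 5009461563921
  C(61) = 1 + 5009461563921 + 3096017511839 = 8105479075761
  C(62) = 1 + 8105479075761 + 5009461563921 = 13114940639683
  C(63) = 1 + 13114940639683 + 8105479075761 = 21220419715445
  C(64) = 1 + 21220419715445 + 13114940639683 = 34335360355129
  C(65) = 1 + 34335360355129 + 21220419715445 = 55555780070575
  C(66) = 1 + 55555780070575 + 34335360355129 = 89891140425705
  C(67) = 1 + 89891140425705 + 55555780070575 = 145446920496281
Total calls for fib(67) = 145446920496281


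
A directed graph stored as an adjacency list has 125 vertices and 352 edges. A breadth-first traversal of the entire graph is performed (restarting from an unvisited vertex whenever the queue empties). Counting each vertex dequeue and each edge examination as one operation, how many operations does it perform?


A full BFS traversal dequeues each vertex once and examines each edge once.
Vertex visits: 125
Edge visits: 352
V + E = 125 + 352 = 477


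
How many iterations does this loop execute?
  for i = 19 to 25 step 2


The loop variable i takes values starting at 19 and increments by 2 each iteration.
Sequence: i = 19, 21, 23, 25
The upper bound 25 is inclusive, so the count is floor((last - first) / step) + 1:
floor((25 - 19) / 2) + 1 = floor(6/2) + 1 = 3 + 1 = 4


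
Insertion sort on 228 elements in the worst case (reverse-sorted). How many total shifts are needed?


In the worst case (reverse-sorted), each element shifts past all previous:
  Element 1: 1 shifts
  Element 2: 2 shifts
  Element 3: 3 shifts
  Element 4: 4 shifts
  Element 5: 5 shifts
  ...
  Element 227: 227 shifts
Total = 1 + 2 + ... + 227
= 228*(228-1)/2 = 25878


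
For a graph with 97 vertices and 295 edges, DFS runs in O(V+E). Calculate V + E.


A full DFS traversal visits each vertex once and examines each edge once.
V = 97
E = 295
Sum = 97 + 295 = 392


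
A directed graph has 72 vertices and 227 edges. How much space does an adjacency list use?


Adjacency list: one list head per vertex + one entry per edge
Vertex heads: 72
Edge entries: 227
Total = 72 + 227 = 299


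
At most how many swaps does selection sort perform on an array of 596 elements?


Each of the 595 passes places one element in its final position.
Pass 1: swap minimum into position 0
Pass 2: swap minimum of remaining into position 1
...
Pass 595: last two elements, one swap
Maximum swaps = 596 - 1 = 595


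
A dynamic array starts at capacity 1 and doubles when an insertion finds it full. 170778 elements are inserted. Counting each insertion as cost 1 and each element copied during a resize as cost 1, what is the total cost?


n = 170778
Insertion costs: 170778
Resizes copy 1, 2, 4, ... up to the largest power of 2 that is <= n-1 = 170777, i.e. 131072.
Copy costs = 1 + 2 + 4 + 8 + 16 + 32 + 64 + 128 + 256 + 512 + 1024 + 2048 + 4096 + 8192 + 16384 + 32768 + 65536 + 131072 = 262143
Total = 170778 + 262143 = 432921


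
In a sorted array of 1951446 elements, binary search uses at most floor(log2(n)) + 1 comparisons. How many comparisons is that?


Halving sequence: 1951446 -> 975723 -> 487861 -> 243930 -> 121965 -> 60982 -> 30491 -> 15245 -> 7622 -> 3811 -> 1905 -> 952 -> 476 -> 238 -> 119 -> 59 -> 29 -> 14 -> 7 -> 3 -> 1
Number of halvings = 20
Max comparisons = 20 + 1 = 21


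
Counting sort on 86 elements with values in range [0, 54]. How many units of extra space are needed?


Output array size: 86 (to store sorted result)
Count array size: 55 (one slot per possible value, range 0 to 54)
Total extra space = 86 + 55 = 141


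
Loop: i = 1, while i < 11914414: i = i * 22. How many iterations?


i multiplies by 22 each step:
i = 1 -> 22 -> 484 -> 10648 -> 234256 -> 5153632 -> 113379904 (stop)
Iterations = ceil(log_22(11914414)) = 6


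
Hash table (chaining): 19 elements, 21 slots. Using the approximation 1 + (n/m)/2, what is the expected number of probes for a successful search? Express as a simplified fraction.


Computing expected probes:
alpha = 19/21
= 1 + alpha/2
= 1 + 19/(2*21)
= (2*21 + 19) / (2*21)
= 61/42


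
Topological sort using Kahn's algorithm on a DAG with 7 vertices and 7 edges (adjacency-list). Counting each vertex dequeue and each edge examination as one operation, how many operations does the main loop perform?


Kahn's algorithm:
  1. Compute in-degrees: O(V + E)
  2. Process queue: each vertex dequeued once (O(V))
     each edge examined once (O(E))
Total = V + E = 7 + 7 = 14


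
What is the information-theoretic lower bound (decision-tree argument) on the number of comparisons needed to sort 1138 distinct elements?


A binary decision tree of height h has at most 2^h leaves and needs at least n! of them, so h >= ceil(log2(n!)).
1138! is far too large to multiply out, so use Stirling's series:
  ln(n!) ~ n ln n - n + (1/2) ln(2 pi n) + 1/(12n)  (error below 1/(360 n^3), negligible here)
  ln(1138) = 7.0370276
  n ln n = 1138 * 7.0370276 = 8008.1374
  (1/2) ln(2 pi * 1138) = (1/2) ln(7150.2649) = 4.4375
  1/(12*1138) = 0.0001
  ln(1138!) ~ 8008.1374 - 1138 + 4.4375 + 0.0001 = 6874.5750
Convert to base 2: log2(1138!) = 6874.5750 / ln 2 = 6874.5750 / 0.69314718 = 9917.9153
ceil(9917.9153) = 9918


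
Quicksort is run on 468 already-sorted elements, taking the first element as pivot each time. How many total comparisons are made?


Sum of comparisons per partition:
467 + 466 + ... + 1 + 0
= 468 * (468 - 1) / 2
= 468 * 467 / 2
= 109278


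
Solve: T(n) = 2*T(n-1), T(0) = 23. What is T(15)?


Unrolling:
T(15) = 2*T(14) = 2^2*T(13) = ... = 2^15*T(0)
= 2^15 * 23
= 32768 * 23 = 753664


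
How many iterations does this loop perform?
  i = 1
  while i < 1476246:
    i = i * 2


The loop variable doubles each iteration:
i = 1 -> 2 -> 4 -> 8 -> 16 -> 32 -> 64 -> 128 -> 256 -> 512 -> 1024 -> 2048 -> 4096 -> 8192 -> 16384 -> 32768 -> 65536 -> 131072 -> 262144 -> 524288 -> 1048576 -> 2097152 (stop, 2097152 >= 1476246)
Number of doublings = ceil(log2(1476246)) = 21


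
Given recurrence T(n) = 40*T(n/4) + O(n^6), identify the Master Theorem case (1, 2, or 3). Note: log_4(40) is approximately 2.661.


Master Theorem parameters: a=40, b=4, c=6
log_b(a) = 2.661
Compare b^c with a: 4^6 = 4096 > 40, so c > log_b(a).
Comparing c=6 vs log_b(a)=2.661:
6 > 2.661 => Case 3
Result: T(n) = O(n^6)
Master Theorem case = 3


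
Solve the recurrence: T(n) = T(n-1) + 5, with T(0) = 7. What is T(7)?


Unrolling the recurrence:
T(7) = T(6) + 5
       = T(5) + 5 + 5
       = T(4) + 5*3
       ...
       = T(0) + 5*7
       = 7 + 35 = 42


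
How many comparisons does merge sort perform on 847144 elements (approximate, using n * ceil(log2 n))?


Recursion depth: ceil(log2(847144)) = 20
Each recursion level merges n = 847144 elements
Total = 847144 * 20 = 16942880


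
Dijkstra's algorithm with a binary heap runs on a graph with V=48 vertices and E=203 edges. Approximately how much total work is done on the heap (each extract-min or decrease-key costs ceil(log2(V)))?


Dijkstra with a binary heap: each vertex is extracted once, each edge may relax once.
Each heap operation costs O(log V).
V + E = 48 + 203 = 251
ceil(log2(48)) = 6 (since 2^5 = 32 < 48 <= 64 = 2^6)
Total heap work = (V+E) * ceil(log2(V)) = 251 * 6 = 1506


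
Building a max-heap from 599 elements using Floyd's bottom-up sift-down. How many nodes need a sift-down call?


In a heap of 599 elements (0-indexed array):
  Last element index: 598
  Parent of last element: floor((598 - 1) / 2) = 298
  Internal nodes: indices 0 to 298
  Count = floor(599/2) = 299


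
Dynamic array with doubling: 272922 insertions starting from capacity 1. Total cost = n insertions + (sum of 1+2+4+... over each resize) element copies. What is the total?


n = 272922
Insertion costs: 272922
Resizes copy 1, 2, 4, ... up to the largest power of 2 that is <= n-1 = 272921, i.e. 262144.
Copy costs = 1 + 2 + 4 + 8 + 16 + 32 + 64 + 128 + 256 + 512 + 1024 + 2048 + 4096 + 8192 + 16384 + 32768 + 65536 + 131072 + 262144 = 524287
Total = 272922 + 524287 = 797209


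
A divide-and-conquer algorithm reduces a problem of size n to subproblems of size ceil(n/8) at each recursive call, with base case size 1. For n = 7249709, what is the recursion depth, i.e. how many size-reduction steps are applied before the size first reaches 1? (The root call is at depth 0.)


Each step divides the size by 8 (rounding up); after k steps the size is ceil(n/8^k), which equals 1 exactly when 8^k >= n.
So the depth is the smallest k with 8^k >= 7249709, i.e. ceil(log_8(7249709)).
8^7 = 2097152 < 7249709 <= 16777216 = 8^8
Recursion depth = 8


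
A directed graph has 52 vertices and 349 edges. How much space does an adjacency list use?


Adjacency list: one list head per vertex + one entry per edge
Vertex heads: 52
Edge entries: 349
Total = 52 + 349 = 401


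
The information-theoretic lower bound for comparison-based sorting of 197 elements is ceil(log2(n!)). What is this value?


A binary decision tree of height h has at most 2^h leaves and needs at least n! of them, so h >= ceil(log2(n!)).
197! is far too large to multiply out, so use Stirling's series:
  ln(n!) ~ n ln n - n + (1/2) ln(2 pi n) + 1/(12n)  (error below 1/(360 n^3), negligible here)
  ln(197) = 5.2832037
  n ln n = 197 * 5.2832037 = 1040.7911
  (1/2) ln(2 pi * 197) = (1/2) ln(1237.7875) = 3.5605
  1/(12*197) = 0.0004
  ln(197!) ~ 1040.7911 - 197 + 3.5605 + 0.0004 = 847.3520
Convert to base 2: log2(197!) = 847.3520 / ln 2 = 847.3520 / 0.69314718 = 1222.4705
ceil(1222.4705) = 1223


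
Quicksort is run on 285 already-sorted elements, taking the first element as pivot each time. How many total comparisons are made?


Sum of comparisons per partition:
284 + 283 + ... + 1 + 0
= 285 * (285 - 1) / 2
= 285 * 284 / 2
= 40470


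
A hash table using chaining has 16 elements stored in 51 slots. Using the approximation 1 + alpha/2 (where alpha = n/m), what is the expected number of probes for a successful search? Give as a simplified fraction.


Load factor alpha = n/m = 16/51
Expected probes = 1 + alpha/2 = 1 + 16/(2*51)
= 1 + 16/102
= 102/102 + 16/102
= 118/102
Simplify: 59/51


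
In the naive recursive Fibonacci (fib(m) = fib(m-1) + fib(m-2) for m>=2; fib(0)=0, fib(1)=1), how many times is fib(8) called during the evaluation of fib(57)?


Let N(m) = number of times fib(m) is called while evaluating fib(57).
N(57) = 1 (the initial call).
N(56) = 1 (only fib(57) calls it).
For 1 <= m <= 55: fib(m) is called by fib(m+1) and fib(m+2), so
  N(m) = N(m+1) + N(m+2).
fib(0) is called only by fib(2), so N(0) = N(2).
Walk down from m=57:
  N(57)=1, N(56)=1, N(55)=2, N(54)=3, N(53)=5, N(52)=8, N(51)=13, N(50)=21, N(49)=34, N(48)=55, N(47)=89, N(46)=144, N(45)=233, N(44)=377, N(43)=610, N(42)=987, N(41)=1597, N(40)=2584, N(39)=4181, N(38)=6765, N(37)=10946, N(36)=17711, N(35)=28657, N(34)=46368, N(33)=75025, N(32)=121393, N(31)=196418, N(30)=317811, N(29)=514229, N(28)=832040, N(27)=1346269, N(26)=2178309, N(25)=3524578, N(24)=5702887, N(23)=9227465, N(22)=14930352, N(21)=24157817, N(20)=39088169, N(19)=63245986, N(18)=102334155, N(17)=165580141, N(16)=267914296, N(15)=433494437, N(14)=701408733, N(13)=1134903170, N(12)=1836311903, N(11)=2971215073, N(10)=4807526976, N(9)=7778742049, N(8)=12586269025
N(8) = 12586269025


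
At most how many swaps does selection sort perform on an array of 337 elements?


Each of the 336 passes places one element in its final position.
Pass 1: swap minimum into position 0
Pass 2: swap minimum of remaining into position 1
...
Pass 336: last two elements, one swap
Maximum swaps = 337 - 1 = 336


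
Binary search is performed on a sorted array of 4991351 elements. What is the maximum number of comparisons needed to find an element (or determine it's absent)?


Binary search halves the search space each comparison:
  Step 1: search space = 4991351 -> 2495675
  Step 2: search space = 2495675 -> 1247837
  Step 3: search space = 1247837 -> 623918
  Step 4: search space = 623918 -> 311959
  Step 5: search space = 311959 -> 155979
  Step 6: search space = 155979 -> 77989
  Step 7: search space = 77989 -> 38994
  Step 8: search space = 38994 -> 19497
  Step 9: search space = 19497 -> 9748
  Step 10: search space = 9748 -> 4874
  Step 11: search space = 4874 -> 2437
  Step 12: search space = 2437 -> 1218
  Step 13: search space = 1218 -> 609
  Step 14: search space = 609 -> 304
  Step 15: search space = 304 -> 152
  Step 16: search space = 152 -> 76
  Step 17: search space = 76 -> 38
  Step 18: search space = 38 -> 19
  Step 19: search space = 19 -> 9
  Step 20: search space = 9 -> 4
  Step 21: search space = 4 -> 2
  Step 22: search space = 2 -> 1
  Step 23: search space = 1 (final check)
Maximum comparisons = floor(log2(4991351)) + 1 = 22 + 1 = 23


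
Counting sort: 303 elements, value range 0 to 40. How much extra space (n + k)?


n = 303 (output array)
k = 41 (count array for 41 distinct values)
Extra space = 303 + 41 = 344


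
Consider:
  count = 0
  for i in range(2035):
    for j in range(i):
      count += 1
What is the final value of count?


For each i, the inner loop runs i times:
  i=0: inner runs 0 times
  i=1: inner runs 1 time
  i=2: inner runs 2 times
  i=3: inner runs 3 times
  i=4: inner runs 4 times
  i=5: inner runs 5 times
  i=6: inner runs 6 times
  i=7: inner runs 7 times
  ...
Total = 0 + 1 + 2 + ... + 2034 = 2035*(2035-1)/2 = 2069595


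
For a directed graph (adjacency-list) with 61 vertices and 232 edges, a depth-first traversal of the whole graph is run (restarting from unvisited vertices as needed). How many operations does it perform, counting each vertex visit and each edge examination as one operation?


A full DFS traversal visits each vertex once and examines each edge once.
V = 61
E = 232
Sum = 61 + 232 = 293


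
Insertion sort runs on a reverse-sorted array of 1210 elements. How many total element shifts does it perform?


Sum of shifts = 1 + 2 + 3 + ... + 1209
= 1210 * 1209 / 2
= 1462890 / 2
= 731445


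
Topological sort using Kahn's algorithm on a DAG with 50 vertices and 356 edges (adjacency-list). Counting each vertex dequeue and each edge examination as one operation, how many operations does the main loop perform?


Kahn's algorithm:
  1. Compute in-degrees: O(V + E)
  2. Process queue: each vertex dequeued once (O(V))
     each edge examined once (O(E))
Total = V + E = 50 + 356 = 406
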